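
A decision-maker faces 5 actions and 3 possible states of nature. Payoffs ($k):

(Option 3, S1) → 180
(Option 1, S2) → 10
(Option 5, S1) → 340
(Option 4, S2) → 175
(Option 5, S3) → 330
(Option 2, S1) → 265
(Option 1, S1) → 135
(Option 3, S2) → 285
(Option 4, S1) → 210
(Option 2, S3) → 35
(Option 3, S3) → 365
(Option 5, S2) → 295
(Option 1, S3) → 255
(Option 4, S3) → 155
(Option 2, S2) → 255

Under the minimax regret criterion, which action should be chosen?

Option 5

Column bests: S1=340, S2=295, S3=365.
Option 1 regrets: 205, 285, 110 → max 285
Option 2 regrets: 75, 40, 330 → max 330
Option 3 regrets: 160, 10, 0 → max 160
Option 4 regrets: 130, 120, 210 → max 210
Option 5 regrets: 0, 0, 35 → max 35
Smallest max regret = 35 → Option 5.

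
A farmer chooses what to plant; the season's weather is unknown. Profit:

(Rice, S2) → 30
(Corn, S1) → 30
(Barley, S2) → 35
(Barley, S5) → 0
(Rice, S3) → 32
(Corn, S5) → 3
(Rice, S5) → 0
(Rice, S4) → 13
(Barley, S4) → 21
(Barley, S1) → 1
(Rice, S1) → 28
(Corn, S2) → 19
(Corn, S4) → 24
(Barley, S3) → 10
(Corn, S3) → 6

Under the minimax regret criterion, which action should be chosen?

Rice

Column bests: S1=30, S2=35, S3=32, S4=24, S5=3.
Barley regrets: 29, 0, 22, 3, 3 → max 29
Corn regrets: 0, 16, 26, 0, 0 → max 26
Rice regrets: 2, 5, 0, 11, 3 → max 11
Smallest max regret = 11 → Rice.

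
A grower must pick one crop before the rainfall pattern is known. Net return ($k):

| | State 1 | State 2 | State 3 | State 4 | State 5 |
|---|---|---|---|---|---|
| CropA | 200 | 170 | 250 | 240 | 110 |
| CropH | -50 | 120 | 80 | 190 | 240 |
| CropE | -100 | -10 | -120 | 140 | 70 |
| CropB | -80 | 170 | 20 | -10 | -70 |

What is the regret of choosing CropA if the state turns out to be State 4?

Best payoff under State 4 is 240.
Regret = 240 − 240 = 0.

0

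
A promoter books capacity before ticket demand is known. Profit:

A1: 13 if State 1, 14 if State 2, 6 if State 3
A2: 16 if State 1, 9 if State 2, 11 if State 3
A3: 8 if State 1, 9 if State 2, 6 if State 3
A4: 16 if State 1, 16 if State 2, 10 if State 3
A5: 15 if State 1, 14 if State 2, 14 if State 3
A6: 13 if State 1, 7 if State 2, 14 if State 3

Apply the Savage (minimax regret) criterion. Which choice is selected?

Column bests: State 1=16, State 2=16, State 3=14.
A1 regrets: 3, 2, 8 → max 8
A2 regrets: 0, 7, 3 → max 7
A3 regrets: 8, 7, 8 → max 8
A4 regrets: 0, 0, 4 → max 4
A5 regrets: 1, 2, 0 → max 2
A6 regrets: 3, 9, 0 → max 9
Smallest max regret = 2 → A5.

A5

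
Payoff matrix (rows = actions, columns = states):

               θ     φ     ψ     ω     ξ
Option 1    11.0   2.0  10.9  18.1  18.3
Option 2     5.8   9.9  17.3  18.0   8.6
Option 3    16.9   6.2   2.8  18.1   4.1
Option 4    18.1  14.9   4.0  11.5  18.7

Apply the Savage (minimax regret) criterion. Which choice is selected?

Option 2

Column bests: θ=18.1, φ=14.9, ψ=17.3, ω=18.1, ξ=18.7.
Option 1 regrets: 7.1, 12.9, 6.4, 0.0, 0.4 → max 12.9
Option 2 regrets: 12.3, 5.0, 0.0, 0.1, 10.1 → max 12.3
Option 3 regrets: 1.2, 8.7, 14.5, 0.0, 14.6 → max 14.6
Option 4 regrets: 0.0, 0.0, 13.3, 6.6, 0.0 → max 13.3
Smallest max regret = 12.3 → Option 2.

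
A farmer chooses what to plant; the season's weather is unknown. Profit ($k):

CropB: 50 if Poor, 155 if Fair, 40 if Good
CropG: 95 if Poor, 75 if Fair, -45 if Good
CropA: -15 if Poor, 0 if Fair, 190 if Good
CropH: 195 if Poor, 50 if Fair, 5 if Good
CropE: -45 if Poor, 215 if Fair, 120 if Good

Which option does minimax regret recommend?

Column bests: Poor=195, Fair=215, Good=190.
CropB regrets: 145, 60, 150 → max 150
CropG regrets: 100, 140, 235 → max 235
CropA regrets: 210, 215, 0 → max 215
CropH regrets: 0, 165, 185 → max 185
CropE regrets: 240, 0, 70 → max 240
Smallest max regret = 150 → CropB.

CropB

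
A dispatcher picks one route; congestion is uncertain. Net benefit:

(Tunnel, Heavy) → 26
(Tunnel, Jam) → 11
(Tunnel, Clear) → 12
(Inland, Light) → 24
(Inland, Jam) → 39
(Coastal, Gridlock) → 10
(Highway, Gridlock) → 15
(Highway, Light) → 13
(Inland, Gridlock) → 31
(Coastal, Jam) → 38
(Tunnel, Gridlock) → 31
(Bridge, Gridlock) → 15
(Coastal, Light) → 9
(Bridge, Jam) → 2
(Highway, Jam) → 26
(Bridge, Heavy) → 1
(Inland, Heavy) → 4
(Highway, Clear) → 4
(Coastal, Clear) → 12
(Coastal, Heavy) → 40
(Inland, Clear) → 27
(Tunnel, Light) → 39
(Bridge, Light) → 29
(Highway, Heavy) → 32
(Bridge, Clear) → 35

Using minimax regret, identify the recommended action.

Tunnel

Column bests: Clear=35, Light=39, Heavy=40, Jam=39, Gridlock=31.
Tunnel regrets: 23, 0, 14, 28, 0 → max 28
Inland regrets: 8, 15, 36, 0, 0 → max 36
Coastal regrets: 23, 30, 0, 1, 21 → max 30
Highway regrets: 31, 26, 8, 13, 16 → max 31
Bridge regrets: 0, 10, 39, 37, 16 → max 39
Smallest max regret = 28 → Tunnel.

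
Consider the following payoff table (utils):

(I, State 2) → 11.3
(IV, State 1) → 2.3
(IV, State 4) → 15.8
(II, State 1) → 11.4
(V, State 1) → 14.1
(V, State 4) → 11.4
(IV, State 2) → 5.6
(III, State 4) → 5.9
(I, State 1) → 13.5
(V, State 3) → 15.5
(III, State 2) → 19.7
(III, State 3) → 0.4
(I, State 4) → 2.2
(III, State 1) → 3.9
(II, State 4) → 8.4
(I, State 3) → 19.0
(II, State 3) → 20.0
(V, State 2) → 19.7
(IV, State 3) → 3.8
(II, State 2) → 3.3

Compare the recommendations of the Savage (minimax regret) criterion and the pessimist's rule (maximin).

Column bests: State 1=14.1, State 2=19.7, State 3=20.0, State 4=15.8.
I regrets: 0.6, 8.4, 1.0, 13.6 → max 13.6
II regrets: 2.7, 16.4, 0.0, 7.4 → max 16.4
III regrets: 10.2, 0.0, 19.6, 9.9 → max 19.6
IV regrets: 11.8, 14.1, 16.2, 0.0 → max 16.2
V regrets: 0.0, 0.0, 4.5, 4.4 → max 4.5
Smallest max regret = 4.5 → V.
Row minima: I=2.2, II=3.3, III=0.4, IV=2.3, V=11.4
Best worst-case = 11.4 → V.

minimax regret → V; maximin → V (agree)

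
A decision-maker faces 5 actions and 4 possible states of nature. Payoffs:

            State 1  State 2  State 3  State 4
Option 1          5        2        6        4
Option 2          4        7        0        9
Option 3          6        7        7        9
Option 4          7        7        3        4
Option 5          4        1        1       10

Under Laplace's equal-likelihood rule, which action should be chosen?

Option 3

Row averages: Option 1=4.25, Option 2=5, Option 3=7.25, Option 4=5.25, Option 5=4
Highest average = 7.25 → Option 3.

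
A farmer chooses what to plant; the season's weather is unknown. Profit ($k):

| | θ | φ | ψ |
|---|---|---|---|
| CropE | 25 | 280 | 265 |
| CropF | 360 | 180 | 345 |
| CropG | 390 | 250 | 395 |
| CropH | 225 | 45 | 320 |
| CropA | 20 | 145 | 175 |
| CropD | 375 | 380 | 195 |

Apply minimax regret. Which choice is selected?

CropG

Column bests: θ=390, φ=380, ψ=395.
CropE regrets: 365, 100, 130 → max 365
CropF regrets: 30, 200, 50 → max 200
CropG regrets: 0, 130, 0 → max 130
CropH regrets: 165, 335, 75 → max 335
CropA regrets: 370, 235, 220 → max 370
CropD regrets: 15, 0, 200 → max 200
Smallest max regret = 130 → CropG.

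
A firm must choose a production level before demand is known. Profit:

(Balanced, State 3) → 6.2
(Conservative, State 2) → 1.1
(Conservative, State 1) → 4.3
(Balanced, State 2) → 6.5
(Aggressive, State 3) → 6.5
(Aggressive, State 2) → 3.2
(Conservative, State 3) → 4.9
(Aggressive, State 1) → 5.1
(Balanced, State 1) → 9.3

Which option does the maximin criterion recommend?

Balanced

Row minima: Conservative=1.1, Balanced=6.2, Aggressive=3.2
Best worst-case = 6.2 → Balanced.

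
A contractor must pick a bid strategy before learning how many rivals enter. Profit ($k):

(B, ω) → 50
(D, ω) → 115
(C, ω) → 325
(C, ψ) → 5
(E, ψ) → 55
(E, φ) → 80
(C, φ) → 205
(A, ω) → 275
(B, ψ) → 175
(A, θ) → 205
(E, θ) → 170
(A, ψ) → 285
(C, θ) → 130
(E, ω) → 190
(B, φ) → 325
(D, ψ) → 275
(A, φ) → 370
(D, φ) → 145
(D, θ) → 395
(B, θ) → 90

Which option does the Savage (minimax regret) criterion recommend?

Column bests: θ=395, φ=370, ψ=285, ω=325.
A regrets: 190, 0, 0, 50 → max 190
B regrets: 305, 45, 110, 275 → max 305
C regrets: 265, 165, 280, 0 → max 280
D regrets: 0, 225, 10, 210 → max 225
E regrets: 225, 290, 230, 135 → max 290
Smallest max regret = 190 → A.

A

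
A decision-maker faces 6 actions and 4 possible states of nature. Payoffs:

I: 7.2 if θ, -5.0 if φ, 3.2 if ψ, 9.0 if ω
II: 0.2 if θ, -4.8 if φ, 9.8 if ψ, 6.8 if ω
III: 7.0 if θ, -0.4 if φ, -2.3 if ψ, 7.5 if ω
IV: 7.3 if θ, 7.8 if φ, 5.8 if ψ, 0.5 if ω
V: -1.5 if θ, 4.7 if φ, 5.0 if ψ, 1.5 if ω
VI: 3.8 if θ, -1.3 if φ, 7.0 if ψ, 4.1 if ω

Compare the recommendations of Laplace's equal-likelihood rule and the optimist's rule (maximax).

Row averages: I=3.6, II=3, III=2.95, IV=5.35, V=2.425, VI=3.4
Highest average = 5.35 → IV.
Row maxima: I=9.0, II=9.8, III=7.5, IV=7.8, V=5.0, VI=7.0
Best best-case = 9.8 → II.

laplace → IV; maximax → II (disagree)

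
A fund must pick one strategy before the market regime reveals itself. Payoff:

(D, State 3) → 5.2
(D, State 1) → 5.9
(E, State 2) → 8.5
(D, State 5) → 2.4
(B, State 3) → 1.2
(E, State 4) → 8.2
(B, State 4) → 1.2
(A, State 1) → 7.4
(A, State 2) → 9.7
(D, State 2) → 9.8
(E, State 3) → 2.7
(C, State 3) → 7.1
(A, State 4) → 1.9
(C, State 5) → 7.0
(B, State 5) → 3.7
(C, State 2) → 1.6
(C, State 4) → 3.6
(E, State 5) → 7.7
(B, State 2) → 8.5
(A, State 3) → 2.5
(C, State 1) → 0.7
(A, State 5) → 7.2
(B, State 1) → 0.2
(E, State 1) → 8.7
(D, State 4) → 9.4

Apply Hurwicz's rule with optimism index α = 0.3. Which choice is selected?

D

A: 0.3·9.7 + 0.7·1.9 = 4.24
B: 0.3·8.5 + 0.7·0.2 = 2.69
C: 0.3·7.1 + 0.7·0.7 = 2.62
D: 0.3·9.8 + 0.7·2.4 = 4.62
E: 0.3·8.7 + 0.7·2.7 = 4.5
Highest Hurwicz score = 4.62 → D.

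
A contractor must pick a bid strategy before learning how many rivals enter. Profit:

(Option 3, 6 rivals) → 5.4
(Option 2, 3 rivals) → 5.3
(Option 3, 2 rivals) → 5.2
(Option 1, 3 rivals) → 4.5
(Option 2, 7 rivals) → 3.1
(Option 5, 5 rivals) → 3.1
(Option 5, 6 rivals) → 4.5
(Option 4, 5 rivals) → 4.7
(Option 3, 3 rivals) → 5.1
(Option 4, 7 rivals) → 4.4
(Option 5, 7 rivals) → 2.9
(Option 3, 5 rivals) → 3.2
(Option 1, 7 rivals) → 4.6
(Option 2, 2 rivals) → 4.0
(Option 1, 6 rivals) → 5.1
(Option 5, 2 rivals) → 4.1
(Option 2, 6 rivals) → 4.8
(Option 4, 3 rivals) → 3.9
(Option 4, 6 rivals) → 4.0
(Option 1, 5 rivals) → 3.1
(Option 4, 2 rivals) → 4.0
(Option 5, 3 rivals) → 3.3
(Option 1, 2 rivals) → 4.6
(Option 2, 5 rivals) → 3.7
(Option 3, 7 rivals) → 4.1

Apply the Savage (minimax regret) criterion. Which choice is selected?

Option 4

Column bests: 2 rivals=5.2, 3 rivals=5.3, 5 rivals=4.7, 6 rivals=5.4, 7 rivals=4.6.
Option 1 regrets: 0.6, 0.8, 1.6, 0.3, 0.0 → max 1.6
Option 2 regrets: 1.2, 0.0, 1.0, 0.6, 1.5 → max 1.5
Option 3 regrets: 0.0, 0.2, 1.5, 0.0, 0.5 → max 1.5
Option 4 regrets: 1.2, 1.4, 0.0, 1.4, 0.2 → max 1.4
Option 5 regrets: 1.1, 2.0, 1.6, 0.9, 1.7 → max 2.0
Smallest max regret = 1.4 → Option 4.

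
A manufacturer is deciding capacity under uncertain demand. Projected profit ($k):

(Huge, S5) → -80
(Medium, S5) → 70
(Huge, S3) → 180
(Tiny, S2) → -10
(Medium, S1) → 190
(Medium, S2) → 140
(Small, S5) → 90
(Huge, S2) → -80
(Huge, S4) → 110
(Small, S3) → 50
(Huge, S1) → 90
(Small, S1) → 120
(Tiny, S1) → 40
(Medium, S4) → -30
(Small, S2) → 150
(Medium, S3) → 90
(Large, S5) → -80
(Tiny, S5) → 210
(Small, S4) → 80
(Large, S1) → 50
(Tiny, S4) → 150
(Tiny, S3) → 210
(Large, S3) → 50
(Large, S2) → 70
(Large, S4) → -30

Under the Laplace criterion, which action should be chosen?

Tiny

Row averages: Tiny=120, Small=98, Medium=92, Large=12, Huge=44
Highest average = 120 → Tiny.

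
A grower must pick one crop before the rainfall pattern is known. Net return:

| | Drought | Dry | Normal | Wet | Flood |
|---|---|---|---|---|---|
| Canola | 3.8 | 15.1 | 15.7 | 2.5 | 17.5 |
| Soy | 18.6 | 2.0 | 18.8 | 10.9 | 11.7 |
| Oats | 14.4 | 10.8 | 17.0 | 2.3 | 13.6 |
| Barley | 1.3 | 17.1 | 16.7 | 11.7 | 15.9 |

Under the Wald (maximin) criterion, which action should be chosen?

Row minima: Canola=2.5, Soy=2.0, Oats=2.3, Barley=1.3
Best worst-case = 2.5 → Canola.

Canola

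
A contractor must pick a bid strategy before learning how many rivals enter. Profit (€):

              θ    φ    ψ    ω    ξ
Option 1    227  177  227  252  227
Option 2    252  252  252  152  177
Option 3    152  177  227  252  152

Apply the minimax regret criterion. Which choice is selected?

Column bests: θ=252, φ=252, ψ=252, ω=252, ξ=227.
Option 1 regrets: 25, 75, 25, 0, 0 → max 75
Option 2 regrets: 0, 0, 0, 100, 50 → max 100
Option 3 regrets: 100, 75, 25, 0, 75 → max 100
Smallest max regret = 75 → Option 1.

Option 1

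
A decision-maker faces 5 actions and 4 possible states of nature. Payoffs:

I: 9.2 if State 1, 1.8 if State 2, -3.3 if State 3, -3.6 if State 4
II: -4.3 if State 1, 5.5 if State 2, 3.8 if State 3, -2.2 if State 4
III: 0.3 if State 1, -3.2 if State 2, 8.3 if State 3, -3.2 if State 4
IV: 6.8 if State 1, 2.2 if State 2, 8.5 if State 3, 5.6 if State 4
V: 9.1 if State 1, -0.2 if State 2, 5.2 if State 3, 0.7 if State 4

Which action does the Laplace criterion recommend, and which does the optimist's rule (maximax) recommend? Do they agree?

laplace → IV; maximax → I (disagree)

Row averages: I=1.025, II=0.7, III=0.55, IV=5.775, V=3.7
Highest average = 5.775 → IV.
Row maxima: I=9.2, II=5.5, III=8.3, IV=8.5, V=9.1
Best best-case = 9.2 → I.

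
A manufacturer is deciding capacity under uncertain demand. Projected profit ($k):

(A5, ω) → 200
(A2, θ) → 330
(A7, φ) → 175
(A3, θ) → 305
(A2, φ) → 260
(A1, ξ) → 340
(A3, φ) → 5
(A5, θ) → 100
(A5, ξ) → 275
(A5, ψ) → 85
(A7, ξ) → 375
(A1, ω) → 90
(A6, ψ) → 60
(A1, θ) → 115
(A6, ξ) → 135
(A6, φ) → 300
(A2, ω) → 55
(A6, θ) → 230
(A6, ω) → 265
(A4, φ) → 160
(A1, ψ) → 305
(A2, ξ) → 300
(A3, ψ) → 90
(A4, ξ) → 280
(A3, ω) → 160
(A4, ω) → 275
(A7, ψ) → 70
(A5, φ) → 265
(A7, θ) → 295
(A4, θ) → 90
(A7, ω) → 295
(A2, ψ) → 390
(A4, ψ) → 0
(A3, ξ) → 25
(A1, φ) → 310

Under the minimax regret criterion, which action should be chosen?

Column bests: θ=330, φ=310, ψ=390, ω=295, ξ=375.
A1 regrets: 215, 0, 85, 205, 35 → max 215
A2 regrets: 0, 50, 0, 240, 75 → max 240
A3 regrets: 25, 305, 300, 135, 350 → max 350
A4 regrets: 240, 150, 390, 20, 95 → max 390
A5 regrets: 230, 45, 305, 95, 100 → max 305
A6 regrets: 100, 10, 330, 30, 240 → max 330
A7 regrets: 35, 135, 320, 0, 0 → max 320
Smallest max regret = 215 → A1.

A1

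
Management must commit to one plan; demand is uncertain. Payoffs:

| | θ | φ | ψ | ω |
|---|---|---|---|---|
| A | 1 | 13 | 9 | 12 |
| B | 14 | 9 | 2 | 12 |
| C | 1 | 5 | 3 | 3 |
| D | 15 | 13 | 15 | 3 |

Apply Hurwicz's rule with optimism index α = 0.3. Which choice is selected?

D

A: 0.3·13 + 0.7·1 = 4.6
B: 0.3·14 + 0.7·2 = 5.6
C: 0.3·5 + 0.7·1 = 2.2
D: 0.3·15 + 0.7·3 = 6.6
Highest Hurwicz score = 6.6 → D.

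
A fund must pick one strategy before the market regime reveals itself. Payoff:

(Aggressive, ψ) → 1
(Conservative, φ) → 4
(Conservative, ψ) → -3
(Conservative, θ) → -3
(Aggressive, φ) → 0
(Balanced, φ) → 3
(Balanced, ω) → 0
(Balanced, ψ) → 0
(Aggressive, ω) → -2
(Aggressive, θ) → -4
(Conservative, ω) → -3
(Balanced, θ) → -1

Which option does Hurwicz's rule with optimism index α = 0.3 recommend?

Balanced

Conservative: 0.3·4 + 0.7·(-3) = -0.9
Balanced: 0.3·3 + 0.7·(-1) = 0.2
Aggressive: 0.3·1 + 0.7·(-4) = -2.5
Highest Hurwicz score = 0.2 → Balanced.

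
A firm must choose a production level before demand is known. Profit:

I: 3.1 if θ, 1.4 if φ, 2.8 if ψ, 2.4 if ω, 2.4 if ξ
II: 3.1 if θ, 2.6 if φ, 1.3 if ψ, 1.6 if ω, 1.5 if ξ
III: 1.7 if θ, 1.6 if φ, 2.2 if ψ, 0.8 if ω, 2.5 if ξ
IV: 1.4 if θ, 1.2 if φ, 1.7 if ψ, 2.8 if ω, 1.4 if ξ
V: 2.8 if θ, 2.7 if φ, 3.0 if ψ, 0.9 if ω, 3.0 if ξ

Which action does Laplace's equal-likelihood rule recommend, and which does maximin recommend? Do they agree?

laplace → V; maximin → I (disagree)

Row averages: I=2.42, II=2.02, III=1.76, IV=1.7, V=2.48
Highest average = 2.48 → V.
Row minima: I=1.4, II=1.3, III=0.8, IV=1.2, V=0.9
Best worst-case = 1.4 → I.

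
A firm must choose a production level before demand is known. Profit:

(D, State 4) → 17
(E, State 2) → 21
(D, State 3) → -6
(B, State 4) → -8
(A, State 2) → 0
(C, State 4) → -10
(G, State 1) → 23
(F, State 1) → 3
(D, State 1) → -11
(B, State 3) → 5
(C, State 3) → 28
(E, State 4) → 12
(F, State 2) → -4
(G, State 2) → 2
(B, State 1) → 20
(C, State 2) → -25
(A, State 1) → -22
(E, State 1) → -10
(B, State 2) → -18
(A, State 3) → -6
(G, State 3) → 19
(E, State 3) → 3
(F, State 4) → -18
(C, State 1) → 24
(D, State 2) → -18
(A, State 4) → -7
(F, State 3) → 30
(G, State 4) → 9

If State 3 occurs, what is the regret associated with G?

11

Best payoff under State 3 is 30.
Regret = 30 − 19 = 11.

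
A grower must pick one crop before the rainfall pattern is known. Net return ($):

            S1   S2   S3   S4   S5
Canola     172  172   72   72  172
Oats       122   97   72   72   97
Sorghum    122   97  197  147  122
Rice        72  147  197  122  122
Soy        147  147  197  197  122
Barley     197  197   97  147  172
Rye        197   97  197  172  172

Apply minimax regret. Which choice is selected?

Column bests: S1=197, S2=197, S3=197, S4=197, S5=172.
Canola regrets: 25, 25, 125, 125, 0 → max 125
Oats regrets: 75, 100, 125, 125, 75 → max 125
Sorghum regrets: 75, 100, 0, 50, 50 → max 100
Rice regrets: 125, 50, 0, 75, 50 → max 125
Soy regrets: 50, 50, 0, 0, 50 → max 50
Barley regrets: 0, 0, 100, 50, 0 → max 100
Rye regrets: 0, 100, 0, 25, 0 → max 100
Smallest max regret = 50 → Soy.

Soy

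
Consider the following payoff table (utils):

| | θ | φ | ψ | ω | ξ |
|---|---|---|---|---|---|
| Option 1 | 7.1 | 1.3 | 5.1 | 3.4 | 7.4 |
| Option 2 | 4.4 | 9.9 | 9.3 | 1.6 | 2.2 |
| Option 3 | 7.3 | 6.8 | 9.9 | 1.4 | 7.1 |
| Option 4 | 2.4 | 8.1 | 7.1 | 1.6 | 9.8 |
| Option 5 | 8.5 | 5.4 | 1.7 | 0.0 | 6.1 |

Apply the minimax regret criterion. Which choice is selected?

Option 3

Column bests: θ=8.5, φ=9.9, ψ=9.9, ω=3.4, ξ=9.8.
Option 1 regrets: 1.4, 8.6, 4.8, 0.0, 2.4 → max 8.6
Option 2 regrets: 4.1, 0.0, 0.6, 1.8, 7.6 → max 7.6
Option 3 regrets: 1.2, 3.1, 0.0, 2.0, 2.7 → max 3.1
Option 4 regrets: 6.1, 1.8, 2.8, 1.8, 0.0 → max 6.1
Option 5 regrets: 0.0, 4.5, 8.2, 3.4, 3.7 → max 8.2
Smallest max regret = 3.1 → Option 3.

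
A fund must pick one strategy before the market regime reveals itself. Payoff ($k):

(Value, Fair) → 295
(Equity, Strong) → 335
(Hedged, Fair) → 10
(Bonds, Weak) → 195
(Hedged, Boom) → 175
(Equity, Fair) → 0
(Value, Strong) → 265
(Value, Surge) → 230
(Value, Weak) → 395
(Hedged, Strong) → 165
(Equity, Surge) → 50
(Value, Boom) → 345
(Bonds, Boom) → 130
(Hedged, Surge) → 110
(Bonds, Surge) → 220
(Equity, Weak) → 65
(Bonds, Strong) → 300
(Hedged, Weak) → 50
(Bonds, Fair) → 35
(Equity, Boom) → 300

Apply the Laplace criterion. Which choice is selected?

Value

Row averages: Value=306, Hedged=102, Bonds=176, Equity=150
Highest average = 306 → Value.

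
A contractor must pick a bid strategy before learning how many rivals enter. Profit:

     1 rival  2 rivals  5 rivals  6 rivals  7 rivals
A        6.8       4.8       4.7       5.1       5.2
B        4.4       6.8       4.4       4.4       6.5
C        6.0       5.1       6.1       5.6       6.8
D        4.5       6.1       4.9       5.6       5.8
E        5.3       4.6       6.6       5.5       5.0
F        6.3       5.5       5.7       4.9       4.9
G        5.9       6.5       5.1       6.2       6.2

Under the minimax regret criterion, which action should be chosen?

Column bests: 1 rival=6.8, 2 rivals=6.8, 5 rivals=6.6, 6 rivals=6.2, 7 rivals=6.8.
A regrets: 0.0, 2.0, 1.9, 1.1, 1.6 → max 2.0
B regrets: 2.4, 0.0, 2.2, 1.8, 0.3 → max 2.4
C regrets: 0.8, 1.7, 0.5, 0.6, 0.0 → max 1.7
D regrets: 2.3, 0.7, 1.7, 0.6, 1.0 → max 2.3
E regrets: 1.5, 2.2, 0.0, 0.7, 1.8 → max 2.2
F regrets: 0.5, 1.3, 0.9, 1.3, 1.9 → max 1.9
G regrets: 0.9, 0.3, 1.5, 0.0, 0.6 → max 1.5
Smallest max regret = 1.5 → G.

G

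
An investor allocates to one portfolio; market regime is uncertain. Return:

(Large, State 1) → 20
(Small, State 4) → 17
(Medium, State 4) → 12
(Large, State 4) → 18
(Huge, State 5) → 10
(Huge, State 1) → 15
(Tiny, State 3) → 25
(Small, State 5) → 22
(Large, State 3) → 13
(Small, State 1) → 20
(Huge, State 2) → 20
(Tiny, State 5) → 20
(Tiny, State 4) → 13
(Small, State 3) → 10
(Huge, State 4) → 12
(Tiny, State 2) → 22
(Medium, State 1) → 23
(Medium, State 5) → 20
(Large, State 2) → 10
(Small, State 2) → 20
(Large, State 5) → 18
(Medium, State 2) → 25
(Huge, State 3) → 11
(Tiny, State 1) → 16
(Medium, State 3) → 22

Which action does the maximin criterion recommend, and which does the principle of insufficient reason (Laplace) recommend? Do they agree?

Row minima: Tiny=13, Small=10, Medium=12, Large=10, Huge=10
Best worst-case = 13 → Tiny.
Row averages: Tiny=19.2, Small=17.8, Medium=20.4, Large=15.8, Huge=13.6
Highest average = 20.4 → Medium.

maximin → Tiny; laplace → Medium (disagree)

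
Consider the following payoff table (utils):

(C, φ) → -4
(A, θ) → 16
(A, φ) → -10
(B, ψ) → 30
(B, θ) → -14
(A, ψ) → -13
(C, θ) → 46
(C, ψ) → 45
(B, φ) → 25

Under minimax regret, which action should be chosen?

C

Column bests: θ=46, φ=25, ψ=45.
A regrets: 30, 35, 58 → max 58
B regrets: 60, 0, 15 → max 60
C regrets: 0, 29, 0 → max 29
Smallest max regret = 29 → C.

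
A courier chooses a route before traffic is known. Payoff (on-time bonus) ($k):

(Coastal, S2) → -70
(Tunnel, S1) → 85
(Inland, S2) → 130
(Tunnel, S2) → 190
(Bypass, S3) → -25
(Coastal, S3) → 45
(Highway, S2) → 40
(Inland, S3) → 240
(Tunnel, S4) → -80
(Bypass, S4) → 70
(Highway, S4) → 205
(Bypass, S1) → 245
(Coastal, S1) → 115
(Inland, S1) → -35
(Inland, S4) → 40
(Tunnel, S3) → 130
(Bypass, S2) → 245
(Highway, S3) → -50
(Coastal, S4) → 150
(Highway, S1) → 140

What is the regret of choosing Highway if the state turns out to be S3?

Best payoff under S3 is 240.
Regret = 240 − (-50) = 290.

290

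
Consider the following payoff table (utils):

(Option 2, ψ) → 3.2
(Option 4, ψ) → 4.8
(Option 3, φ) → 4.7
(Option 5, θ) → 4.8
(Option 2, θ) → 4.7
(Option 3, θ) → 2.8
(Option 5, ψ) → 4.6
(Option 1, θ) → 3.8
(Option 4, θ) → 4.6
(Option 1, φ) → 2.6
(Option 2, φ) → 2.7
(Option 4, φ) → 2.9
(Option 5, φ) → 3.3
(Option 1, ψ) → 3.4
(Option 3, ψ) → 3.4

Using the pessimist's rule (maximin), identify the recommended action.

Option 5

Row minima: Option 1=2.6, Option 2=2.7, Option 3=2.8, Option 4=2.9, Option 5=3.3
Best worst-case = 3.3 → Option 5.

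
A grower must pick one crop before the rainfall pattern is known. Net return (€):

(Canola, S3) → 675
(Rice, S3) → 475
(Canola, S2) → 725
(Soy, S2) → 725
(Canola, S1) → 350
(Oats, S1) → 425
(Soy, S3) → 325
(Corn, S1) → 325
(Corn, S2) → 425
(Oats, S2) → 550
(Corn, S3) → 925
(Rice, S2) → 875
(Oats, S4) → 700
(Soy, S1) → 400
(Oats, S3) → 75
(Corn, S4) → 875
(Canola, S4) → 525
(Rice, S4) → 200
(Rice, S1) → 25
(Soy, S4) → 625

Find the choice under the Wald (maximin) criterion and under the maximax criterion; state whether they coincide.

maximin → Canola; maximax → Corn (disagree)

Row minima: Canola=350, Soy=325, Corn=325, Oats=75, Rice=25
Best worst-case = 350 → Canola.
Row maxima: Canola=725, Soy=725, Corn=925, Oats=700, Rice=875
Best best-case = 925 → Corn.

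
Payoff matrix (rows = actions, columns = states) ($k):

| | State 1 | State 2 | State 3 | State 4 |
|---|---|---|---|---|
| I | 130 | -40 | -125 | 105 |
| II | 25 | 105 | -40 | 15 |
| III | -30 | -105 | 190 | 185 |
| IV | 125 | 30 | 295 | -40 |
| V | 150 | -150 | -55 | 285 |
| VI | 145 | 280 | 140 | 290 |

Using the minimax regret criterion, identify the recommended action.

Column bests: State 1=150, State 2=280, State 3=295, State 4=290.
I regrets: 20, 320, 420, 185 → max 420
II regrets: 125, 175, 335, 275 → max 335
III regrets: 180, 385, 105, 105 → max 385
IV regrets: 25, 250, 0, 330 → max 330
V regrets: 0, 430, 350, 5 → max 430
VI regrets: 5, 0, 155, 0 → max 155
Smallest max regret = 155 → VI.

VI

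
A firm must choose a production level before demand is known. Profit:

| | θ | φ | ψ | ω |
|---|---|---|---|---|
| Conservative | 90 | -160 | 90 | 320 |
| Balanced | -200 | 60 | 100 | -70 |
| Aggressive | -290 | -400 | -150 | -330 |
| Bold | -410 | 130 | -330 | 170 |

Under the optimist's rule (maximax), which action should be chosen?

Conservative

Row maxima: Conservative=320, Balanced=100, Aggressive=-150, Bold=170
Best best-case = 320 → Conservative.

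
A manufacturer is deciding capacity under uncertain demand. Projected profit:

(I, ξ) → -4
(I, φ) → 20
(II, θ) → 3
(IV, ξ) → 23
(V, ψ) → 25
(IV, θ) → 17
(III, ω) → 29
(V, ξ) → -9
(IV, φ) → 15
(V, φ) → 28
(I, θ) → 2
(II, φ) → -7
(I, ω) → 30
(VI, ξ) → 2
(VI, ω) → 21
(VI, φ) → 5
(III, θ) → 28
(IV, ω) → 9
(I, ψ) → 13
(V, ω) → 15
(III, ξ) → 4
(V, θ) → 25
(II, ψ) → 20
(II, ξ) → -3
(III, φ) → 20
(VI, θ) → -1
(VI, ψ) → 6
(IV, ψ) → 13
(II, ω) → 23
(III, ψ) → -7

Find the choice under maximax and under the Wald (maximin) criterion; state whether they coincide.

maximax → I; maximin → IV (disagree)

Row maxima: I=30, II=23, III=29, IV=23, V=28, VI=21
Best best-case = 30 → I.
Row minima: I=-4, II=-7, III=-7, IV=9, V=-9, VI=-1
Best worst-case = 9 → IV.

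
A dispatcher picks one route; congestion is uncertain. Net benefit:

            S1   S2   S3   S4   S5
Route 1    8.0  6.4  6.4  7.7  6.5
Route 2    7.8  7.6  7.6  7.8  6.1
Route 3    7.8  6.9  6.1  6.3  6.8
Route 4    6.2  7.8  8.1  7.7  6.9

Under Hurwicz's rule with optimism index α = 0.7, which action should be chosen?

Route 1: 0.7·8.0 + 0.3·6.4 = 7.52
Route 2: 0.7·7.8 + 0.3·6.1 = 7.29
Route 3: 0.7·7.8 + 0.3·6.1 = 7.29
Route 4: 0.7·8.1 + 0.3·6.2 = 7.53
Highest Hurwicz score = 7.53 → Route 4.

Route 4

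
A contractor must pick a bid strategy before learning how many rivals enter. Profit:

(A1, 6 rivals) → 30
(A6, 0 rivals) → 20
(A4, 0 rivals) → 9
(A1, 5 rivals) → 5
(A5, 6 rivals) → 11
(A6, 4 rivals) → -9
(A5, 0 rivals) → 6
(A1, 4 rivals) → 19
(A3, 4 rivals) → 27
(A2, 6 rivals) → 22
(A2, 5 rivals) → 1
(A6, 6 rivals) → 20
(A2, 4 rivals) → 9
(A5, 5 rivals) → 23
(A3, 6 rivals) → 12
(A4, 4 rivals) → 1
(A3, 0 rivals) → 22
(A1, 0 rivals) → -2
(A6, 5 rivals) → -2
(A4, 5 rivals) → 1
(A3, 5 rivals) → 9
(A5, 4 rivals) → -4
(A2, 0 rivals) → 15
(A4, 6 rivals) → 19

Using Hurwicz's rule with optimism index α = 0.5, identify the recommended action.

A3

A1: 0.5·30 + 0.5·(-2) = 14
A2: 0.5·22 + 0.5·1 = 11.5
A3: 0.5·27 + 0.5·9 = 18
A4: 0.5·19 + 0.5·1 = 10
A5: 0.5·23 + 0.5·(-4) = 9.5
A6: 0.5·20 + 0.5·(-9) = 5.5
Highest Hurwicz score = 18 → A3.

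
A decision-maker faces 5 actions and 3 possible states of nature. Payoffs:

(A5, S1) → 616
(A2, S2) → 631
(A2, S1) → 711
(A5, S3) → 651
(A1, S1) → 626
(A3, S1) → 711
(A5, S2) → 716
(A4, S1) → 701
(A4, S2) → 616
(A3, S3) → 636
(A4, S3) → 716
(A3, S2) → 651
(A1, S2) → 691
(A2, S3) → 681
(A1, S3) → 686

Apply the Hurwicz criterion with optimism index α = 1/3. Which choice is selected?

A1: 1/3·691 + 2/3·626 = 1943/3
A2: 1/3·711 + 2/3·631 = 1973/3
A3: 1/3·711 + 2/3·636 = 661
A4: 1/3·716 + 2/3·616 = 1948/3
A5: 1/3·716 + 2/3·616 = 1948/3
Highest Hurwicz score = 661 → A3.

A3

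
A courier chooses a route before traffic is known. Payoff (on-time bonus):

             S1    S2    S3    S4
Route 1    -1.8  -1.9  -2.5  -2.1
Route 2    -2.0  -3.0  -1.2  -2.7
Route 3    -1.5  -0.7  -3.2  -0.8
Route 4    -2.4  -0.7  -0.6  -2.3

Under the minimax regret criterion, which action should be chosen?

Column bests: S1=-1.5, S2=-0.7, S3=-0.6, S4=-0.8.
Route 1 regrets: 0.3, 1.2, 1.9, 1.3 → max 1.9
Route 2 regrets: 0.5, 2.3, 0.6, 1.9 → max 2.3
Route 3 regrets: 0.0, 0.0, 2.6, 0.0 → max 2.6
Route 4 regrets: 0.9, 0.0, 0.0, 1.5 → max 1.5
Smallest max regret = 1.5 → Route 4.

Route 4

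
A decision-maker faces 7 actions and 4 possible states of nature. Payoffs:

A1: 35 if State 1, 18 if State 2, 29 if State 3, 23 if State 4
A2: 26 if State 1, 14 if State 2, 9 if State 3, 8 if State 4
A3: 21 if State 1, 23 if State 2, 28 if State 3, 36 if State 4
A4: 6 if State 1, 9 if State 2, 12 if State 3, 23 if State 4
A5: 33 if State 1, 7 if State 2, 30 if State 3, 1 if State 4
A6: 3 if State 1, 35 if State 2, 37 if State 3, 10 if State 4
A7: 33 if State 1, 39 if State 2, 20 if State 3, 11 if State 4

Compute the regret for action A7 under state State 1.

2

Best payoff under State 1 is 35.
Regret = 35 − 33 = 2.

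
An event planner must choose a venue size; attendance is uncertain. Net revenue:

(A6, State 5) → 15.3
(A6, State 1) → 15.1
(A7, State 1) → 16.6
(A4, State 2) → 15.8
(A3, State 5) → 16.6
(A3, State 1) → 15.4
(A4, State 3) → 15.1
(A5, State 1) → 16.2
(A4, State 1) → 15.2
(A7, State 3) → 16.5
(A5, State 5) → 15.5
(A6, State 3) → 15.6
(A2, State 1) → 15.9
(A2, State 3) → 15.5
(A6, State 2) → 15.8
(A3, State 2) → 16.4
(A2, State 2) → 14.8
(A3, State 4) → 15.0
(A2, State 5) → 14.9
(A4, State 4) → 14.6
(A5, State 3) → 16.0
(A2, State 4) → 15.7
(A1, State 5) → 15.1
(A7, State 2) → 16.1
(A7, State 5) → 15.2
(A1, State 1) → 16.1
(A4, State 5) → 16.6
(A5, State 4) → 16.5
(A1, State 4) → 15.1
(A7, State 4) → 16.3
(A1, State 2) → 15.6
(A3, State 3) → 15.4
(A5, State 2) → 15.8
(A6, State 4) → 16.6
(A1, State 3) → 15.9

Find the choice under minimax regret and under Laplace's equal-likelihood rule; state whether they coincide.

Column bests: State 1=16.6, State 2=16.4, State 3=16.5, State 4=16.6, State 5=16.6.
A1 regrets: 0.5, 0.8, 0.6, 1.5, 1.5 → max 1.5
A2 regrets: 0.7, 1.6, 1.0, 0.9, 1.7 → max 1.7
A3 regrets: 1.2, 0.0, 1.1, 1.6, 0.0 → max 1.6
A4 regrets: 1.4, 0.6, 1.4, 2.0, 0.0 → max 2.0
A5 regrets: 0.4, 0.6, 0.5, 0.1, 1.1 → max 1.1
A6 regrets: 1.5, 0.6, 0.9, 0.0, 1.3 → max 1.5
A7 regrets: 0.0, 0.3, 0.0, 0.3, 1.4 → max 1.4
Smallest max regret = 1.1 → A5.
Row averages: A1=15.56, A2=15.36, A3=15.76, A4=15.46, A5=16, A6=15.68, A7=16.14
Highest average = 16.14 → A7.

minimax regret → A5; laplace → A7 (disagree)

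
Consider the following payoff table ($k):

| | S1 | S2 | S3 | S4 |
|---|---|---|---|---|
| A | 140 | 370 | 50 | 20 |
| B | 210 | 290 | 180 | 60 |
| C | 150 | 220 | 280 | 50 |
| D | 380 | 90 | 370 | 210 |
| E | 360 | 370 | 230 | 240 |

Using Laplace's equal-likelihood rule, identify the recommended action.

Row averages: A=145, B=185, C=175, D=262.5, E=300
Highest average = 300 → E.

E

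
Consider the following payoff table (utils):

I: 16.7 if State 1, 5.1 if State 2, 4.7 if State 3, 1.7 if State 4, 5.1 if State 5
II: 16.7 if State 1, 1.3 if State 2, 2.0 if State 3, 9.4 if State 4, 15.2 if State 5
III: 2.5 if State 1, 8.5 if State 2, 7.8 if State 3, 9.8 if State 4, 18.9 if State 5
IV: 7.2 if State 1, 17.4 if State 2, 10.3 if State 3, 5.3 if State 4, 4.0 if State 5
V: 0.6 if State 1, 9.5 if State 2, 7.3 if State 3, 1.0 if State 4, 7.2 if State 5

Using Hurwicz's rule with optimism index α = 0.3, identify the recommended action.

IV

I: 0.3·16.7 + 0.7·1.7 = 6.2
II: 0.3·16.7 + 0.7·1.3 = 5.92
III: 0.3·18.9 + 0.7·2.5 = 7.42
IV: 0.3·17.4 + 0.7·4.0 = 8.02
V: 0.3·9.5 + 0.7·0.6 = 3.27
Highest Hurwicz score = 8.02 → IV.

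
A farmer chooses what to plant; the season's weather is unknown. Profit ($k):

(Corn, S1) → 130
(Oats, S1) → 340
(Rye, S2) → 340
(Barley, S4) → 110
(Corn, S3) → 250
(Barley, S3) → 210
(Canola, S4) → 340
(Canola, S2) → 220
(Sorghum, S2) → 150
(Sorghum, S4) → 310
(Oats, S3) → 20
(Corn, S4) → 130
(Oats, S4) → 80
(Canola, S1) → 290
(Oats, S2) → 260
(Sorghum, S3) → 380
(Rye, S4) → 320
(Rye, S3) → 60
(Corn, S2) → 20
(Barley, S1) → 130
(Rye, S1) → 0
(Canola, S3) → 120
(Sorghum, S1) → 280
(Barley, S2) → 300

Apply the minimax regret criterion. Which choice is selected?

Column bests: S1=340, S2=340, S3=380, S4=340.
Corn regrets: 210, 320, 130, 210 → max 320
Rye regrets: 340, 0, 320, 20 → max 340
Canola regrets: 50, 120, 260, 0 → max 260
Sorghum regrets: 60, 190, 0, 30 → max 190
Oats regrets: 0, 80, 360, 260 → max 360
Barley regrets: 210, 40, 170, 230 → max 230
Smallest max regret = 190 → Sorghum.

Sorghum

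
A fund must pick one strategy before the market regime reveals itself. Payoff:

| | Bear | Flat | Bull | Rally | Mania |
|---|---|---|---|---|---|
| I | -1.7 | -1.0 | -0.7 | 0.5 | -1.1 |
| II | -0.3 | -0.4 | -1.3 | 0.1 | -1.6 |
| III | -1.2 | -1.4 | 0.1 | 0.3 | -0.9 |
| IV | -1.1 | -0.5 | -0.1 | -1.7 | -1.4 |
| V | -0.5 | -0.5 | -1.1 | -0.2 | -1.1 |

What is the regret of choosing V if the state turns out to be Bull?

1.2

Best payoff under Bull is 0.1.
Regret = 0.1 − (-1.1) = 1.2.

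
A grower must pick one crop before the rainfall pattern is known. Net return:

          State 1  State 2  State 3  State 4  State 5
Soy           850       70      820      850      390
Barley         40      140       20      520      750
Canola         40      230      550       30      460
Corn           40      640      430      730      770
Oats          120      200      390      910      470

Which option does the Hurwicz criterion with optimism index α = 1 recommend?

Soy: 1·850 + 0·70 = 850
Barley: 1·750 + 0·20 = 750
Canola: 1·550 + 0·30 = 550
Corn: 1·770 + 0·40 = 770
Oats: 1·910 + 0·120 = 910
Highest Hurwicz score = 910 → Oats.

Oats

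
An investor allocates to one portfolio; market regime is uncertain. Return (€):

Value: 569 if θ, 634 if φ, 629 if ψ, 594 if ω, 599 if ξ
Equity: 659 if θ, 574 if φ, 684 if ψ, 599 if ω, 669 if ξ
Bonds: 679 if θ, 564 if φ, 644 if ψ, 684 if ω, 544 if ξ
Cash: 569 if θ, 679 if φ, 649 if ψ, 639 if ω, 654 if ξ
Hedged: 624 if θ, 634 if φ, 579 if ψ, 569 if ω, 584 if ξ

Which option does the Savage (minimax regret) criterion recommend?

Equity

Column bests: θ=679, φ=679, ψ=684, ω=684, ξ=669.
Value regrets: 110, 45, 55, 90, 70 → max 110
Equity regrets: 20, 105, 0, 85, 0 → max 105
Bonds regrets: 0, 115, 40, 0, 125 → max 125
Cash regrets: 110, 0, 35, 45, 15 → max 110
Hedged regrets: 55, 45, 105, 115, 85 → max 115
Smallest max regret = 105 → Equity.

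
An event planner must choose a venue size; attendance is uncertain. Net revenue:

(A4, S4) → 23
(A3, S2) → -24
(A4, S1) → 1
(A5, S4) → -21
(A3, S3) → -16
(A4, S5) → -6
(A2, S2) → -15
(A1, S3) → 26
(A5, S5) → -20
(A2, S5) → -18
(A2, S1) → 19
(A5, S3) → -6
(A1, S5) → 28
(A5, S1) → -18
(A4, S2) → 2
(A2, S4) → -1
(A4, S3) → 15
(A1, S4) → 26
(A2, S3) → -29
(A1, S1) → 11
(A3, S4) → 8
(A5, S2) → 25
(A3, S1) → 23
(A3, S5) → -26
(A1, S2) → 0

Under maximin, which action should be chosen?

A1

Row minima: A1=0, A2=-29, A3=-26, A4=-6, A5=-21
Best worst-case = 0 → A1.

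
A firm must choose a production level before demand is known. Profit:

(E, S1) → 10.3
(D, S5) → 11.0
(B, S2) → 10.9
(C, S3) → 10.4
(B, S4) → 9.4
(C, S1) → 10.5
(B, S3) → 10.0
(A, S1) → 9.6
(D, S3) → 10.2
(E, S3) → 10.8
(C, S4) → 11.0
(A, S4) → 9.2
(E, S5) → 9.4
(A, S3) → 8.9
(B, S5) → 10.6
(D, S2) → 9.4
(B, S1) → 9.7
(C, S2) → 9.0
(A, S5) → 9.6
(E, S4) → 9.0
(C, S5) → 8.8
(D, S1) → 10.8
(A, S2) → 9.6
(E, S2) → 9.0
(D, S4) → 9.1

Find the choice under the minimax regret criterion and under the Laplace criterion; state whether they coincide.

Column bests: S1=10.8, S2=10.9, S3=10.8, S4=11.0, S5=11.0.
A regrets: 1.2, 1.3, 1.9, 1.8, 1.4 → max 1.9
B regrets: 1.1, 0.0, 0.8, 1.6, 0.4 → max 1.6
C regrets: 0.3, 1.9, 0.4, 0.0, 2.2 → max 2.2
D regrets: 0.0, 1.5, 0.6, 1.9, 0.0 → max 1.9
E regrets: 0.5, 1.9, 0.0, 2.0, 1.6 → max 2.0
Smallest max regret = 1.6 → B.
Row averages: A=9.38, B=10.12, C=9.94, D=10.1, E=9.7
Highest average = 10.12 → B.

minimax regret → B; laplace → B (agree)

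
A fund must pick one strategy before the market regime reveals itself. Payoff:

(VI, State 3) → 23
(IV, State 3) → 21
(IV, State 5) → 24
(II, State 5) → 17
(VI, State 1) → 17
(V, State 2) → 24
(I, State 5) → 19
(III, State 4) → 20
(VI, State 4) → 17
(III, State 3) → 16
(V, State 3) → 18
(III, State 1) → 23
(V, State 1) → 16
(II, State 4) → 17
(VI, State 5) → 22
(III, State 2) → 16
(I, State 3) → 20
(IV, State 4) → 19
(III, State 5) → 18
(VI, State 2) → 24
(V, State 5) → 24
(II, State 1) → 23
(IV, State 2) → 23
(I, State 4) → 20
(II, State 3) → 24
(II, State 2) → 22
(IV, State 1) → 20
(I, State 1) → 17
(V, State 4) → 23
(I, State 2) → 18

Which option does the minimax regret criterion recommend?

IV

Column bests: State 1=23, State 2=24, State 3=24, State 4=23, State 5=24.
I regrets: 6, 6, 4, 3, 5 → max 6
II regrets: 0, 2, 0, 6, 7 → max 7
III regrets: 0, 8, 8, 3, 6 → max 8
IV regrets: 3, 1, 3, 4, 0 → max 4
V regrets: 7, 0, 6, 0, 0 → max 7
VI regrets: 6, 0, 1, 6, 2 → max 6
Smallest max regret = 4 → IV.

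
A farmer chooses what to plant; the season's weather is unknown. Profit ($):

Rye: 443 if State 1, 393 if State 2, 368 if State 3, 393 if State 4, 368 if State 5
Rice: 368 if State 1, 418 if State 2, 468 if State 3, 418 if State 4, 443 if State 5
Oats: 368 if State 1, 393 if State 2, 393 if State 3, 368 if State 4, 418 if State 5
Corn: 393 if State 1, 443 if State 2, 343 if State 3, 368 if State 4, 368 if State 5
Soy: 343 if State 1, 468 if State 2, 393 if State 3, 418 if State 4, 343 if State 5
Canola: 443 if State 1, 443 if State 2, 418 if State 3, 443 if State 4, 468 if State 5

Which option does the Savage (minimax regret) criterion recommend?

Column bests: State 1=443, State 2=468, State 3=468, State 4=443, State 5=468.
Rye regrets: 0, 75, 100, 50, 100 → max 100
Rice regrets: 75, 50, 0, 25, 25 → max 75
Oats regrets: 75, 75, 75, 75, 50 → max 75
Corn regrets: 50, 25, 125, 75, 100 → max 125
Soy regrets: 100, 0, 75, 25, 125 → max 125
Canola regrets: 0, 25, 50, 0, 0 → max 50
Smallest max regret = 50 → Canola.

Canola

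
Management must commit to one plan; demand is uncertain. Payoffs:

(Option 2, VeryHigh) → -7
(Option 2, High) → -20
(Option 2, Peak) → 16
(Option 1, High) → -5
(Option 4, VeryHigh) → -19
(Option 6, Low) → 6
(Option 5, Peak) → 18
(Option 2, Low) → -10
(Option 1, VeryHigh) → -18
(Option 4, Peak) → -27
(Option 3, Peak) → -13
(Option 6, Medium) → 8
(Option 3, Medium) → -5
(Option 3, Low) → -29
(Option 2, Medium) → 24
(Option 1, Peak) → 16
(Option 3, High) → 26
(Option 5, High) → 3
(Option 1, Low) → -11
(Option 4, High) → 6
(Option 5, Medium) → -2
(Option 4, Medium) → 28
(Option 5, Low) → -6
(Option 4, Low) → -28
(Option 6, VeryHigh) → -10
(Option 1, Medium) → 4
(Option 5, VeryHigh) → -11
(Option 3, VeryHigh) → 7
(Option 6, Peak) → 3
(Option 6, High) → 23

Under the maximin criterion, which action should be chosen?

Row minima: Option 1=-18, Option 2=-20, Option 3=-29, Option 4=-28, Option 5=-11, Option 6=-10
Best worst-case = -10 → Option 6.

Option 6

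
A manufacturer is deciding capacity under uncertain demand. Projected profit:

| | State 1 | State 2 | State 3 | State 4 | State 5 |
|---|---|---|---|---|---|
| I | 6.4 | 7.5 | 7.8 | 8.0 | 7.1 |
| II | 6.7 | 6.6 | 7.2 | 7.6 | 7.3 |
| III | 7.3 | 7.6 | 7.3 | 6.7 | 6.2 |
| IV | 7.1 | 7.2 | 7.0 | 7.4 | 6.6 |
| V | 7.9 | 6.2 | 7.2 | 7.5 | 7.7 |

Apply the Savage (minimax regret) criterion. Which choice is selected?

Column bests: State 1=7.9, State 2=7.6, State 3=7.8, State 4=8.0, State 5=7.7.
I regrets: 1.5, 0.1, 0.0, 0.0, 0.6 → max 1.5
II regrets: 1.2, 1.0, 0.6, 0.4, 0.4 → max 1.2
III regrets: 0.6, 0.0, 0.5, 1.3, 1.5 → max 1.5
IV regrets: 0.8, 0.4, 0.8, 0.6, 1.1 → max 1.1
V regrets: 0.0, 1.4, 0.6, 0.5, 0.0 → max 1.4
Smallest max regret = 1.1 → IV.

IV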